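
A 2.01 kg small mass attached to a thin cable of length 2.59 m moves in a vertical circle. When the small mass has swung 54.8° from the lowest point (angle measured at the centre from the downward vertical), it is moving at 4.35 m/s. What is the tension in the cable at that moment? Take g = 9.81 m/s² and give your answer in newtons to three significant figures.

Take the radial direction toward the centre of the circle as positive. The component of the weight along the string toward the centre is −mg cos φ (φ measured from the bottom), so Newton's second law along the string gives T − mg cos φ = m v²/r.
cos 54.8° = 0.5764, so T = m(v²/r + g cos φ) = 2.01 × ((4.35)²/2.59 + 9.81 × 0.5764) = 2.01 × (7.306 + (5.655)) = 2.01 × 12.96 = 26.05 N.

26.1 N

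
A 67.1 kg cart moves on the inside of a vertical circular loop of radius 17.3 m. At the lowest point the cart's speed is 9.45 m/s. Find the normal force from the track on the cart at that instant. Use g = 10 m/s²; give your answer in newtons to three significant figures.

At the lowest point, N points up (toward the centre) and the weight mg points down (away from the centre), so the net inward force is N − mg = mv²/r.
N = m(v²/r + g) = 67.1 × ((9.45)²/17.3 + 10.0) = 67.1 × (5.162 + 10.0) = 67.1 × 15.16 = 1017 N.

1020 N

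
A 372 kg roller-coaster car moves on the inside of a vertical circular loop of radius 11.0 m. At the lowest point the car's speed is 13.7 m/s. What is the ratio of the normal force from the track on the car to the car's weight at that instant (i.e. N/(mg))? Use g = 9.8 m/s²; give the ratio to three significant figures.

2.74

At the bottom, N − mg = mv²/r, so N = m(v²/r + g) and N/(mg) = v²/(rg) + 1 = (13.7)²/(11.0 × 9.8) + 1 = 1.741 + 1 = 2.741.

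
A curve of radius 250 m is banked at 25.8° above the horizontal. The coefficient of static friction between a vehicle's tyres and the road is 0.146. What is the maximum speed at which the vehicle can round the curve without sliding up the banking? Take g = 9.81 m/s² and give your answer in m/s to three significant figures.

At the maximum speed, friction acts down the slope at its limiting value f = μN. Radially (horizontal, toward centre): N sinθ + μN cosθ = mv²/r. Vertically: N cosθ − μN sinθ = mg.
Dividing: v² = r g (sinθ + μcosθ)/(cosθ − μsinθ).
sinθ + μcosθ = 0.4352 + 0.146×0.9003 = 0.5667; cosθ − μsinθ = 0.9003 − 0.146×0.4352 = 0.8368.
v² = 250 × 9.81 × 0.5667/0.8368 = 1661 m²/s², so v = 40.75 m/s.

40.8 m/s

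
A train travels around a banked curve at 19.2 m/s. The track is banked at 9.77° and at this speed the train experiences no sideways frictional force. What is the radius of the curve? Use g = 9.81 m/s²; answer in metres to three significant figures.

218 m

Frictionless banking: tanθ = v²/(rg), so r = v²/(g tanθ).
r = (19.2)²/(9.81 × tan 9.77°) = 368.6/(9.81 × 0.1722) = 368.6/1.689 = 218.2 m.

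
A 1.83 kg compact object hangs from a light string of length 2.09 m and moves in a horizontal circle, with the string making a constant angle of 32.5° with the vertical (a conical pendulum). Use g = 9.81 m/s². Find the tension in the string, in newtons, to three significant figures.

Vertically the bob has no acceleration, so T cosθ = mg.
T = mg/cosθ = 1.83 × 9.81 / cos 32.5° = 17.95/0.8434 = 21.29 N.

21.3 N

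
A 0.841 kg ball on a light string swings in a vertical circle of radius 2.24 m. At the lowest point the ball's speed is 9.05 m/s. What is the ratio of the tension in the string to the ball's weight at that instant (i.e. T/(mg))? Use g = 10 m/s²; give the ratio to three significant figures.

At the bottom, T − mg = mv²/r, so T = m(v²/r + g) and T/(mg) = v²/(rg) + 1 = (9.05)²/(2.24 × 10.0) + 1 = 3.656 + 1 = 4.656.

4.66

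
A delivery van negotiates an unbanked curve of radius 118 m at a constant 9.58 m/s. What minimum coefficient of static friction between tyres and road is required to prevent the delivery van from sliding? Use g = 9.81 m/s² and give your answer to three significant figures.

Friction provides the centripetal force: μ_s m g = m v²/r, so μ_s = v²/(g r) = (9.580)²/(9.81 × 118) = 91.78/1158 = 0.07928.

0.0793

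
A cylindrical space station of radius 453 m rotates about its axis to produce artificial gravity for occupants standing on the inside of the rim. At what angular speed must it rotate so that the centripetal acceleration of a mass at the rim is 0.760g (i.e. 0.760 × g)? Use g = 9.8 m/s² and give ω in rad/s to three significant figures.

0.128 rad/s

Centripetal acceleration a_c = ω²r. Setting ω²r = 0.760g:
ω = √(0.760g / r) = √(0.760 × 9.8 / 453) = √0.01644 = 0.1282 rad/s.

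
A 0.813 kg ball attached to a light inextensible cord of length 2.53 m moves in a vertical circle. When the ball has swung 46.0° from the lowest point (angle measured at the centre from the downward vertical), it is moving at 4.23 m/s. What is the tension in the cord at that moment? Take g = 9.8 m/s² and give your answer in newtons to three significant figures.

Take the radial direction toward the centre of the circle as positive. The component of the weight along the string toward the centre is −mg cos φ (φ measured from the bottom), so Newton's second law along the string gives T − mg cos φ = m v²/r.
cos 46.0° = 0.6947, so T = m(v²/r + g cos φ) = 0.813 × ((4.23)²/2.53 + 9.8 × 0.6947) = 0.813 × (7.072 + (6.808)) = 0.813 × 13.88 = 11.28 N.

11.3 N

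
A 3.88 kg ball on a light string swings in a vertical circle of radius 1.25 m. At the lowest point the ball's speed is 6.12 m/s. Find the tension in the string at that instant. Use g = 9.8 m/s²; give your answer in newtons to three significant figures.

At the lowest point, T points up (toward the centre) and the weight mg points down (away from the centre), so the net inward force is T − mg = mv²/r.
T = m(v²/r + g) = 3.88 × ((6.12)²/1.25 + 9.8) = 3.88 × (29.96 + 9.8) = 3.88 × 39.76 = 154.3 N.

154 N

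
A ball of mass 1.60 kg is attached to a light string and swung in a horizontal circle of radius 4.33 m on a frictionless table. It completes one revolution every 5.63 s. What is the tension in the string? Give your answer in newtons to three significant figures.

v = 2πr/T = 2π × 4.33/5.63 = 4.832 m/s.
The tension is the only horizontal force, so it supplies the full centripetal force: T = m v²/r = 1.60 × (4.832)²/4.33 = 1.60 × 23.35/4.33 = 8.629 N.

8.63 N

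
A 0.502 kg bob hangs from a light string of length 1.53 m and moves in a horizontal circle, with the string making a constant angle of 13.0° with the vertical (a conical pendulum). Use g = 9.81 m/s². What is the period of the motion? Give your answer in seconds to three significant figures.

2.45 s

r = L sinθ = 0.3442 m. From T sinθ = mω²r and T cosθ = mg: tanθ = ω²r/g, so ω² = g tanθ / r = g/(L cosθ).
ω = √(g/(L cosθ)) = √(9.81/(1.53 × 0.9744)) = √6.580 = 2.565 rad/s.
Period = 2π/ω = 2.449 s.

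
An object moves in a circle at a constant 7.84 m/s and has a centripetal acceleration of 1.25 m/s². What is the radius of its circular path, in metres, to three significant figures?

a_c = v²/r ⇒ r = v²/a_c = (7.84)²/1.25 = 61.47/1.25 = 49.17 m.

49.2 m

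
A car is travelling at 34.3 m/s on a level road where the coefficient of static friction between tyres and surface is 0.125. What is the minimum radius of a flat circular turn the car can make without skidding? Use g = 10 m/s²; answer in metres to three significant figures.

941 m

At the limit, μ_s m g = m v²/r, so r_min = v²/(μ_s g) = (34.3)²/(0.125 × 10.0) = 1176/1.250 = 941.2 m.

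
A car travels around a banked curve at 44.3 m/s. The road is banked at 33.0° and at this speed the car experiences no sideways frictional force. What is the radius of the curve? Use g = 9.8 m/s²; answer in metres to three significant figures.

Frictionless banking: tanθ = v²/(rg), so r = v²/(g tanθ).
r = (44.3)²/(9.8 × tan 33.0°) = 1962/(9.8 × 0.6494) = 1962/6.364 = 308.4 m.

308 m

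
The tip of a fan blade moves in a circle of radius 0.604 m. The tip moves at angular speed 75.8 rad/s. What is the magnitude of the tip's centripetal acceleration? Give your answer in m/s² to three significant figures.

3470 m/s²

v = ωr = 75.8 × 0.604 = 45.78 m/s.
a_c = v²/r = (45.78)²/0.604 = 2096/0.604 = 3470 m/s².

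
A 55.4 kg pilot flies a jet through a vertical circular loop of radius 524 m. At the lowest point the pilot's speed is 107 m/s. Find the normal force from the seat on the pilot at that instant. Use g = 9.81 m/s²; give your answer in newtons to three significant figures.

1750 N

At the lowest point, N points up (toward the centre) and the weight mg points down (away from the centre), so the net inward force is N − mg = mv²/r.
N = m(v²/r + g) = 55.4 × ((107)²/524 + 9.81) = 55.4 × (21.85 + 9.81) = 55.4 × 31.66 = 1754 N.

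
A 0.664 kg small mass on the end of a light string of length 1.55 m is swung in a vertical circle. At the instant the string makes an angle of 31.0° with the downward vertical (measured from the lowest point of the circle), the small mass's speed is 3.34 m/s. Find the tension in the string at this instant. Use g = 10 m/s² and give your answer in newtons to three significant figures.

10.5 N

Take the radial direction toward the centre of the circle as positive. The component of the weight along the string toward the centre is −mg cos φ (φ measured from the bottom), so Newton's second law along the string gives T − mg cos φ = m v²/r.
cos 31.0° = 0.8572, so T = m(v²/r + g cos φ) = 0.664 × ((3.34)²/1.55 + 10.0 × 0.8572) = 0.664 × (7.197 + (8.572)) = 0.664 × 15.77 = 10.47 N.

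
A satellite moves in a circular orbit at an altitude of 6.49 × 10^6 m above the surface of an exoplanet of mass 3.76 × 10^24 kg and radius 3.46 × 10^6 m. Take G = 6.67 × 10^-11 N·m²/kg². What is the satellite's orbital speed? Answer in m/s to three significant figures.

Orbital radius r = R + h = 3.46 × 10^6 + 6.49 × 10^6 = 9.950 × 10^6 m.
Gravity supplies the centripetal force: G M m / r² = m v² / r, so v = √(GM/r).
v = √(6.67 × 10^-11 × 3.76 × 10^24 / 9.950 × 10^6) = √(2.521 × 10^7) = 5020 m/s.

5020 m/s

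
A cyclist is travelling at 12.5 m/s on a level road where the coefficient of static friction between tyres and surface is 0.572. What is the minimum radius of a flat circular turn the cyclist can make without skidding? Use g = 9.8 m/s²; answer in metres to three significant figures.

At the limit, μ_s m g = m v²/r, so r_min = v²/(μ_s g) = (12.5)²/(0.572 × 9.8) = 156.2/5.606 = 27.87 m.

27.9 m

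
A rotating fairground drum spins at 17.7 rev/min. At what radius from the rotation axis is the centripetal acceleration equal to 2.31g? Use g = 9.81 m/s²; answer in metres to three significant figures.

6.60 m

ω = 17.7 rev/min × 2π/60 = 1.854 rad/s.
a_c = ω²r = 2.31g ⇒ r = 2.31 × 9.81 / (1.854)² = 22.66/3.436 = 6.596 m.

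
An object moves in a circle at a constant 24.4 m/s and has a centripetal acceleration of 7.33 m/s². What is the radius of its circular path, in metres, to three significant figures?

a_c = v²/r ⇒ r = v²/a_c = (24.4)²/7.33 = 595.4/7.33 = 81.22 m.

81.2 m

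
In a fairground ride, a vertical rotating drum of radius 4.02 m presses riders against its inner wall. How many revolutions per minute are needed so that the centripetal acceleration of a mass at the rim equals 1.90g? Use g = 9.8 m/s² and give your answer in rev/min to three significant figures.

20.6 rev/min

Require ω²r = 1.90g, so ω = √(1.90 × 9.8/4.02) = 2.152 rad/s.
In rev/min: ω × 60/(2π) = 2.152 × 60/(2π) = 20.55 rev/min.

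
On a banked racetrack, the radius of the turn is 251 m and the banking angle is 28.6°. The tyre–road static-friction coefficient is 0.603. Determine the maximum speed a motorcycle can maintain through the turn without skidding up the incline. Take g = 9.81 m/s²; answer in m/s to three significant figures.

At the maximum speed, friction acts down the slope at its limiting value f = μN. Radially (horizontal, toward centre): N sinθ + μN cosθ = mv²/r. Vertically: N cosθ − μN sinθ = mg.
Dividing: v² = r g (sinθ + μcosθ)/(cosθ − μsinθ).
sinθ + μcosθ = 0.4787 + 0.603×0.8780 = 1.008; cosθ − μsinθ = 0.8780 − 0.603×0.4787 = 0.5893.
v² = 251 × 9.81 × 1.008/0.5893 = 4212 m²/s², so v = 64.90 m/s.

64.9 m/s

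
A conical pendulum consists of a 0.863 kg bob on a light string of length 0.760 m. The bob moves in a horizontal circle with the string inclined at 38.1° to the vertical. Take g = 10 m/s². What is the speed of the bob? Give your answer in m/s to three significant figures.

The radius of the circle is r = L sinθ = 0.760 × sin 38.1° = 0.4689 m.
Horizontally T sinθ = mv²/r and vertically T cosθ = mg, so tanθ = v²/(rg).
v = √(r g tanθ) = √(0.4689 × 10.0 × 0.7841) = √3.677 = 1.918 m/s.

1.92 m/s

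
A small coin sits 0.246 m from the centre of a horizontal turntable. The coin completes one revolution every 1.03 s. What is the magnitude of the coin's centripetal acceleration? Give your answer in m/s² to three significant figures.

v = 2πr/T = 2π × 0.246/1.03 = 1.501 m/s.
a_c = v²/r = (1.501)²/0.246 = 2.252/0.246 = 9.154 m/s².

9.15 m/s²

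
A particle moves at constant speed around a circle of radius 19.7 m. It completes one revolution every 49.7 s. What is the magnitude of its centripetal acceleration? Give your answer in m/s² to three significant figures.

v = 2πr/T = 2π × 19.7/49.7 = 2.491 m/s.
a_c = v²/r = (2.491)²/19.7 = 6.203/19.7 = 0.3149 m/s².

0.315 m/s²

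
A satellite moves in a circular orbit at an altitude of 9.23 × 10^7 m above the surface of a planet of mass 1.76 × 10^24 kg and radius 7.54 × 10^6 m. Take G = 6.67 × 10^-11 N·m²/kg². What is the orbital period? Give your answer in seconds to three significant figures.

r = R + h = 7.54 × 10^6 + 9.23 × 10^7 = 9.984 × 10^7 m. Gravity provides the centripetal force: G M m / r² = m v² / r ⇒ v = √(GM/r) = 1084 m/s.
T = 2πr/v = 2π × 9.984 × 10^7 / 1084 = 578500 s.

579000 s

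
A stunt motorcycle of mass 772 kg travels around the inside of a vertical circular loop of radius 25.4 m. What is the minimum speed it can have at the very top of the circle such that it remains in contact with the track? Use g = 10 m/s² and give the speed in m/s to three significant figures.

At the highest point the centre is directly below, so both the weight and N act inward: N + mg = mv²/r.
At minimum speed N → 0, so mg = mv_min²/r ⇒ v_min = √(g r) = √(10.0 × 25.4) = 15.94 m/s.

15.9 m/s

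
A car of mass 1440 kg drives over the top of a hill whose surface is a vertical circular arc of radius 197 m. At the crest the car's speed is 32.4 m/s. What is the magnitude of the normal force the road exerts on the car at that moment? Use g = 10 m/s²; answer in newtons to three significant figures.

6730 N

At the crest the centripetal acceleration points downward (toward the centre of the arc), so mg − N = mv²/r.
N = m(g − v²/r) = 1440 × (10.0 − (32.4)²/197) = 1440 × (10.0 − 5.329) = 1440 × 4.671 = 6727 N.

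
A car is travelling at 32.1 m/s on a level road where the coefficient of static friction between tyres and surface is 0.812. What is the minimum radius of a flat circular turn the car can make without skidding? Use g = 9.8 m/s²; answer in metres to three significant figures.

At the limit, μ_s m g = m v²/r, so r_min = v²/(μ_s g) = (32.1)²/(0.812 × 9.8) = 1030/7.958 = 129.5 m.

129 m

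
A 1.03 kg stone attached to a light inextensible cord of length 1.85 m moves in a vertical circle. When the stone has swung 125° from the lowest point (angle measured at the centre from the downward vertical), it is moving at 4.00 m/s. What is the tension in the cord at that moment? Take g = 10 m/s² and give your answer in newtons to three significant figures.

Take the radial direction toward the centre of the circle as positive. The component of the weight along the string toward the centre is −mg cos φ (φ measured from the bottom), so Newton's second law along the string gives T − mg cos φ = m v²/r.
cos 125° = -0.5736, so T = m(v²/r + g cos φ) = 1.03 × ((4.00)²/1.85 + 10.0 × -0.5736) = 1.03 × (8.649 + (-5.736)) = 1.03 × 2.913 = 3.000 N.

3.00 N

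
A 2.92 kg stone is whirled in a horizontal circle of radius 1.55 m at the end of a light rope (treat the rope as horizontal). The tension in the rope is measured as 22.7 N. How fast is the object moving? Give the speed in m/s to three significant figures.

3.47 m/s

T = m v²/r ⇒ v = √(T r / m) = √(22.7 × 1.55 / 2.92) = √12.05 = 3.471 m/s.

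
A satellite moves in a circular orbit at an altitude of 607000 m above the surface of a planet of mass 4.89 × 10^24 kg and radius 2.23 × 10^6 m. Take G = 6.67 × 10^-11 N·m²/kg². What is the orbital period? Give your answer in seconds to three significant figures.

r = R + h = 2.23 × 10^6 + 607000 = 2.837 × 10^6 m. Gravity provides the centripetal force: G M m / r² = m v² / r ⇒ v = √(GM/r) = 10720 m/s.
T = 2πr/v = 2π × 2.837 × 10^6 / 10720 = 1662 s.

1660 s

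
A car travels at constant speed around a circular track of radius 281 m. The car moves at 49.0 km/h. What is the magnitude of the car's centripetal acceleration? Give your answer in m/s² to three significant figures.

v = 49.0 km/h = 49.0/3.6 = 13.61 m/s.
a_c = v²/r = (13.61)²/281 = 185.3/281 = 0.6593 m/s².

0.659 m/s²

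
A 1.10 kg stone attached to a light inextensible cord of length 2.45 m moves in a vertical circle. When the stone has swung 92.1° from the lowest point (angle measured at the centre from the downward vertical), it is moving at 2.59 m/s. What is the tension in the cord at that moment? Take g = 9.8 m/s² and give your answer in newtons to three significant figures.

2.62 N

Take the radial direction toward the centre of the circle as positive. The component of the weight along the string toward the centre is −mg cos φ (φ measured from the bottom), so Newton's second law along the string gives T − mg cos φ = m v²/r.
cos 92.1° = -0.03664, so T = m(v²/r + g cos φ) = 1.10 × ((2.59)²/2.45 + 9.8 × -0.03664) = 1.10 × (2.738 + (-0.3591)) = 1.10 × 2.379 = 2.617 N.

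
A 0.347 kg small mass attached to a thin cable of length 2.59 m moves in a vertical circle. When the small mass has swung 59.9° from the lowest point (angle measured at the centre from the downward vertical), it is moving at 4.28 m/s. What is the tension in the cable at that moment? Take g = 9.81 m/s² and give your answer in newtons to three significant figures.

Take the radial direction toward the centre of the circle as positive. The component of the weight along the string toward the centre is −mg cos φ (φ measured from the bottom), so Newton's second law along the string gives T − mg cos φ = m v²/r.
cos 59.9° = 0.5015, so T = m(v²/r + g cos φ) = 0.347 × ((4.28)²/2.59 + 9.81 × 0.5015) = 0.347 × (7.073 + (4.920)) = 0.347 × 11.99 = 4.161 N.

4.16 N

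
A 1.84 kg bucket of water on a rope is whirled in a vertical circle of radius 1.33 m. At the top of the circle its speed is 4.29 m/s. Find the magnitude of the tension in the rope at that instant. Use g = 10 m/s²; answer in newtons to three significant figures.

7.06 N

At the top, both T and the weight mg point inward (toward the centre), so T + mg = mv²/r.
T = m(v²/r − g) = 1.84 × ((4.29)²/1.33 − 10.0) = 1.84 × (13.84 − 10.0) = 1.84 × 3.838 = 7.061 N.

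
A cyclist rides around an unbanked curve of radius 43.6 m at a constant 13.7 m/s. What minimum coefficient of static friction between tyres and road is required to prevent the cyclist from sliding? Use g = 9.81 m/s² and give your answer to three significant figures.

Friction provides the centripetal force: μ_s m g = m v²/r, so μ_s = v²/(g r) = (13.70)²/(9.81 × 43.6) = 187.7/427.7 = 0.4388.

0.439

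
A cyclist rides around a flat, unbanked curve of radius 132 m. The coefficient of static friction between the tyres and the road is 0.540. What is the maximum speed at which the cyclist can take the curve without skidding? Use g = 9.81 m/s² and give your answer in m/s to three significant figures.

26.4 m/s

The only inward force on a level bend is static friction, so at the limit f_s = μ_s N = μ_s m g = m v²/r.
Mass cancels: v_max = √(μ_s g r) = √(0.540 × 9.81 × 132) = √699.3 = 26.44 m/s.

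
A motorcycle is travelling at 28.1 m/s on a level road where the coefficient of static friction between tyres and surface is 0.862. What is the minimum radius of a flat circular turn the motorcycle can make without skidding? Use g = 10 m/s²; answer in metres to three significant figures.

91.6 m

At the limit, μ_s m g = m v²/r, so r_min = v²/(μ_s g) = (28.1)²/(0.862 × 10.0) = 789.6/8.620 = 91.60 m.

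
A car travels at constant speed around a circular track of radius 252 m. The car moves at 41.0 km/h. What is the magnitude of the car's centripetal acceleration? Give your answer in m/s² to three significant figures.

0.515 m/s²

v = 41.0 km/h = 41.0/3.6 = 11.39 m/s.
a_c = v²/r = (11.39)²/252 = 129.7/252 = 0.5147 m/s².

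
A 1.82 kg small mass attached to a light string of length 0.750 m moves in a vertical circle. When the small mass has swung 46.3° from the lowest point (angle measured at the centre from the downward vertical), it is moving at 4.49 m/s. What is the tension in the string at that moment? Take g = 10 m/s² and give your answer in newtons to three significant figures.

61.5 N

Take the radial direction toward the centre of the circle as positive. The component of the weight along the string toward the centre is −mg cos φ (φ measured from the bottom), so Newton's second law along the string gives T − mg cos φ = m v²/r.
cos 46.3° = 0.6909, so T = m(v²/r + g cos φ) = 1.82 × ((4.49)²/0.750 + 10.0 × 0.6909) = 1.82 × (26.88 + (6.909)) = 1.82 × 33.79 = 61.50 N.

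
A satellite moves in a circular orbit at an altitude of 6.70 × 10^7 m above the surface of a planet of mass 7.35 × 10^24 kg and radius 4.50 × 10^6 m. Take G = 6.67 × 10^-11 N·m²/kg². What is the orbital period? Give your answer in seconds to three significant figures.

r = R + h = 4.50 × 10^6 + 6.70 × 10^7 = 7.150 × 10^7 m. Gravity provides the centripetal force: G M m / r² = m v² / r ⇒ v = √(GM/r) = 2619 m/s.
T = 2πr/v = 2π × 7.150 × 10^7 / 2619 = 171600 s.

172000 s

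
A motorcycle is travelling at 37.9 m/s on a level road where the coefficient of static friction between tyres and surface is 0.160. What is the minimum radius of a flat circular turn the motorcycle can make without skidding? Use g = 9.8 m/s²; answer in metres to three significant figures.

916 m

At the limit, μ_s m g = m v²/r, so r_min = v²/(μ_s g) = (37.9)²/(0.160 × 9.8) = 1436/1.568 = 916.1 m.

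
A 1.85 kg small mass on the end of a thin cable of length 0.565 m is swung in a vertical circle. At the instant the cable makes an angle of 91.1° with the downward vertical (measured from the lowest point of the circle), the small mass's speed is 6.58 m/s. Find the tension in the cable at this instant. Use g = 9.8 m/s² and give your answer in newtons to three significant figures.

141 N

Take the radial direction toward the centre of the circle as positive. The component of the weight along the string toward the centre is −mg cos φ (φ measured from the bottom), so Newton's second law along the string gives T − mg cos φ = m v²/r.
cos 91.1° = -0.01920, so T = m(v²/r + g cos φ) = 1.85 × ((6.58)²/0.565 + 9.8 × -0.01920) = 1.85 × (76.63 + (-0.1881)) = 1.85 × 76.44 = 141.4 N.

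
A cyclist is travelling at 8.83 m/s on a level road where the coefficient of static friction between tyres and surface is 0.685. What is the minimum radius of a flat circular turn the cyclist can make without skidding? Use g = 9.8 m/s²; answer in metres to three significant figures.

11.6 m

At the limit, μ_s m g = m v²/r, so r_min = v²/(μ_s g) = (8.83)²/(0.685 × 9.8) = 77.97/6.713 = 11.61 m.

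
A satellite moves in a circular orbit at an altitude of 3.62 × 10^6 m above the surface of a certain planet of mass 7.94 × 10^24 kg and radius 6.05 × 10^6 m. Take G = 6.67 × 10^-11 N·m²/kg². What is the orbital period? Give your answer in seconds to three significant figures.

r = R + h = 6.05 × 10^6 + 3.62 × 10^6 = 9.670 × 10^6 m. Gravity provides the centripetal force: G M m / r² = m v² / r ⇒ v = √(GM/r) = 7400 m/s.
T = 2πr/v = 2π × 9.670 × 10^6 / 7400 = 8210 s.

8210 s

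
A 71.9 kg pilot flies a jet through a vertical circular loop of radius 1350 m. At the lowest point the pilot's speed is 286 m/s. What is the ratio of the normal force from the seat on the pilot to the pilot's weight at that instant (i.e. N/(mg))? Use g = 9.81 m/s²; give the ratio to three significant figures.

At the bottom, N − mg = mv²/r, so N = m(v²/r + g) and N/(mg) = v²/(rg) + 1 = (286)²/(1350 × 9.81) + 1 = 6.176 + 1 = 7.176.

7.18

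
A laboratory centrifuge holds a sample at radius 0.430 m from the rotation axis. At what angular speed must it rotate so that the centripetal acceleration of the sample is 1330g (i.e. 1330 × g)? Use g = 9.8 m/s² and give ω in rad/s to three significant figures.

Centripetal acceleration a_c = ω²r. Setting ω²r = 1330g:
ω = √(1330g / r) = √(1330 × 9.8 / 0.430) = √30310 = 174.1 rad/s.

174 rad/s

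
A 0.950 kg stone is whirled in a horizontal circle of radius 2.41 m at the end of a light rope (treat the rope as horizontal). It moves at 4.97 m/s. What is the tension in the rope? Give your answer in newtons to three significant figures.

The tension is the only horizontal force, so it supplies the full centripetal force: T = m v²/r = 0.950 × (4.970)²/2.41 = 0.950 × 24.70/2.41 = 9.737 N.

9.74 N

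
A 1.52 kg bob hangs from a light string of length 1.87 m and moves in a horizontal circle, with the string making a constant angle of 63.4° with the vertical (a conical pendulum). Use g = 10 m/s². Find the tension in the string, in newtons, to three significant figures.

33.9 N

Vertically the bob has no acceleration, so T cosθ = mg.
T = mg/cosθ = 1.52 × 10.0 / cos 63.4° = 15.20/0.4478 = 33.95 N.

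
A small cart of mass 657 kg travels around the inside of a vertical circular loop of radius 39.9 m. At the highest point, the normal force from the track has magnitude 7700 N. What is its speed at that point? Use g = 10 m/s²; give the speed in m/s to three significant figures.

At the top, N + mg = mv²/r, so v = √(r(N/m + g)) = √(39.9 × (7700/657 + 10.0)) = √(39.9 × 21.72) = √866.6 = 29.44 m/s.

29.4 m/s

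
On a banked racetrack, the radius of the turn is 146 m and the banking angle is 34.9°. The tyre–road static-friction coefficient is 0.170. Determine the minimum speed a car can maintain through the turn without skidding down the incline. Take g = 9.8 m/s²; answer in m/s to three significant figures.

At the minimum speed, friction acts up the slope at its limiting value f = μN. Radially (horizontal, toward centre): N sinθ − μN cosθ = mv²/r. Vertically: N cosθ + μN sinθ = mg.
Dividing: v² = r g (sinθ − μcosθ)/(cosθ + μsinθ).
sinθ − μcosθ = 0.5721 − 0.170×0.8202 = 0.4327; cosθ + μsinθ = 0.8202 + 0.170×0.5721 = 0.9174.
v² = 146 × 9.8 × 0.4327/0.9174 = 674.9 m²/s², so v = 25.98 m/s.

26.0 m/s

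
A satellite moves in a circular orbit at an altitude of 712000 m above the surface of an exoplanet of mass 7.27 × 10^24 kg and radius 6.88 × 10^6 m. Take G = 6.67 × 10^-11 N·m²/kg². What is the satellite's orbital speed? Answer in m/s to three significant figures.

7990 m/s

Orbital radius r = R + h = 6.88 × 10^6 + 712000 = 7.592 × 10^6 m.
Gravity supplies the centripetal force: G M m / r² = m v² / r, so v = √(GM/r).
v = √(6.67 × 10^-11 × 7.27 × 10^24 / 7.592 × 10^6) = √(6.387 × 10^7) = 7992 m/s.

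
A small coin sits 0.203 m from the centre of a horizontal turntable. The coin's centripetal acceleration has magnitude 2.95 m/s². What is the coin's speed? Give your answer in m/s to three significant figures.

0.774 m/s

a_c = v²/r ⇒ v = √(a_c · r) = √(2.95 × 0.203) = √0.5989 = 0.7739 m/s.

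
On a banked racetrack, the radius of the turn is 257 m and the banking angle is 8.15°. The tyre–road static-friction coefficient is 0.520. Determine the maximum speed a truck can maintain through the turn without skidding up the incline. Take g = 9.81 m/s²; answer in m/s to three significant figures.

42.5 m/s

At the maximum speed, friction acts down the slope at its limiting value f = μN. Radially (horizontal, toward centre): N sinθ + μN cosθ = mv²/r. Vertically: N cosθ − μN sinθ = mg.
Dividing: v² = r g (sinθ + μcosθ)/(cosθ − μsinθ).
sinθ + μcosθ = 0.1418 + 0.520×0.9899 = 0.6565; cosθ − μsinθ = 0.9899 − 0.520×0.1418 = 0.9162.
v² = 257 × 9.81 × 0.6565/0.9162 = 1807 m²/s², so v = 42.50 m/s.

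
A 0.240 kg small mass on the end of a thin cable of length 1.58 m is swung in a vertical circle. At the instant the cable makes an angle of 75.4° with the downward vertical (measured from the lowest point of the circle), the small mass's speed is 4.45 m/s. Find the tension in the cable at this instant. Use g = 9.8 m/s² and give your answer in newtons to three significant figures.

Take the radial direction toward the centre of the circle as positive. The component of the weight along the string toward the centre is −mg cos φ (φ measured from the bottom), so Newton's second law along the string gives T − mg cos φ = m v²/r.
cos 75.4° = 0.2521, so T = m(v²/r + g cos φ) = 0.240 × ((4.45)²/1.58 + 9.8 × 0.2521) = 0.240 × (12.53 + (2.470)) = 0.240 × 15.00 = 3.601 N.

3.60 N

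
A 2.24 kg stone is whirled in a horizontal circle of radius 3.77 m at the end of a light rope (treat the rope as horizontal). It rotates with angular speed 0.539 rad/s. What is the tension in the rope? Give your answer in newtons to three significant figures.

2.45 N

v = ωr = 0.539 × 3.77 = 2.032 m/s.
The tension is the only horizontal force, so it supplies the full centripetal force: T = m v²/r = 2.24 × (2.032)²/3.77 = 2.24 × 4.129/3.77 = 2.453 N.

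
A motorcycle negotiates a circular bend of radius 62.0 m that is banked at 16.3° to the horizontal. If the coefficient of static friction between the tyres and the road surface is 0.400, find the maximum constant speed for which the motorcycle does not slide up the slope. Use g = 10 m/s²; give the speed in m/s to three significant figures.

22.0 m/s

At the maximum speed, friction acts down the slope at its limiting value f = μN. Radially (horizontal, toward centre): N sinθ + μN cosθ = mv²/r. Vertically: N cosθ − μN sinθ = mg.
Dividing: v² = r g (sinθ + μcosθ)/(cosθ − μsinθ).
sinθ + μcosθ = 0.2807 + 0.400×0.9598 = 0.6646; cosθ − μsinθ = 0.9598 − 0.400×0.2807 = 0.8475.
v² = 62.0 × 10.0 × 0.6646/0.8475 = 486.2 m²/s², so v = 22.05 m/s.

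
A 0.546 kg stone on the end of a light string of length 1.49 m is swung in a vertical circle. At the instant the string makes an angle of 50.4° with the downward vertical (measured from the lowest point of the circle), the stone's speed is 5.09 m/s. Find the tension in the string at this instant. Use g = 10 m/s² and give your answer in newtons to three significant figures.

Take the radial direction toward the centre of the circle as positive. The component of the weight along the string toward the centre is −mg cos φ (φ measured from the bottom), so Newton's second law along the string gives T − mg cos φ = m v²/r.
cos 50.4° = 0.6374, so T = m(v²/r + g cos φ) = 0.546 × ((5.09)²/1.49 + 10.0 × 0.6374) = 0.546 × (17.39 + (6.374)) = 0.546 × 23.76 = 12.97 N.

13.0 N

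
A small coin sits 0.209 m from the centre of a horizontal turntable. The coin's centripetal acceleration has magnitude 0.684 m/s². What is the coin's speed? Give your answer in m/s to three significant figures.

0.378 m/s

a_c = v²/r ⇒ v = √(a_c · r) = √(0.684 × 0.209) = √0.1430 = 0.3781 m/s.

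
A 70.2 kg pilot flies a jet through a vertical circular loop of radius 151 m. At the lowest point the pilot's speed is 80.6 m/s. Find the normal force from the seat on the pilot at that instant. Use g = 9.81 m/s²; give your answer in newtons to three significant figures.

At the lowest point, N points up (toward the centre) and the weight mg points down (away from the centre), so the net inward force is N − mg = mv²/r.
N = m(v²/r + g) = 70.2 × ((80.6)²/151 + 9.81) = 70.2 × (43.02 + 9.81) = 70.2 × 52.83 = 3709 N.

3710 N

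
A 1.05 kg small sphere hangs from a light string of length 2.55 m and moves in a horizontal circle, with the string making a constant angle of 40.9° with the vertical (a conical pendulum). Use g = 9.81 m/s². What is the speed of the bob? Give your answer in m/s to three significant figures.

3.77 m/s

The radius of the circle is r = L sinθ = 2.55 × sin 40.9° = 1.670 m.
Horizontally T sinθ = mv²/r and vertically T cosθ = mg, so tanθ = v²/(rg).
v = √(r g tanθ) = √(1.670 × 9.81 × 0.8662) = √14.19 = 3.767 m/s.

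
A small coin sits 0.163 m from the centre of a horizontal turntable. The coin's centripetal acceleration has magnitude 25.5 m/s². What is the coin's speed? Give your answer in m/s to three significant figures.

a_c = v²/r ⇒ v = √(a_c · r) = √(25.5 × 0.163) = √4.156 = 2.039 m/s.

2.04 m/s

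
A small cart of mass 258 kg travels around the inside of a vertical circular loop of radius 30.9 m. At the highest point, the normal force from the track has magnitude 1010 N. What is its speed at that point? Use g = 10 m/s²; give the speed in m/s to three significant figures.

At the top, N + mg = mv²/r, so v = √(r(N/m + g)) = √(30.9 × (1010/258 + 10.0)) = √(30.9 × 13.91) = √430.0 = 20.74 m/s.

20.7 m/s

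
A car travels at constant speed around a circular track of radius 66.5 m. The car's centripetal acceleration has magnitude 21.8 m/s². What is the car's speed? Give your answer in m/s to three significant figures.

a_c = v²/r ⇒ v = √(a_c · r) = √(21.8 × 66.5) = √1450 = 38.07 m/s.

38.1 m/s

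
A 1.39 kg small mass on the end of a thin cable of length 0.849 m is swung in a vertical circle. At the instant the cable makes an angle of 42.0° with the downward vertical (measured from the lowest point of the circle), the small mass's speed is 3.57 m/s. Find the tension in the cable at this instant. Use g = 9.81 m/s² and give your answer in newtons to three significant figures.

Take the radial direction toward the centre of the circle as positive. The component of the weight along the string toward the centre is −mg cos φ (φ measured from the bottom), so Newton's second law along the string gives T − mg cos φ = m v²/r.
cos 42.0° = 0.7431, so T = m(v²/r + g cos φ) = 1.39 × ((3.57)²/0.849 + 9.81 × 0.7431) = 1.39 × (15.01 + (7.290)) = 1.39 × 22.30 = 31.00 N.

31.0 N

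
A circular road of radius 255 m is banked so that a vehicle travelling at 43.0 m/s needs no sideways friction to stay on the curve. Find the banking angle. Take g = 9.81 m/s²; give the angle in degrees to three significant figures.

36.5°

With no friction, the horizontal component of the normal force provides the centripetal force: N sinθ = mv²/r, while N cosθ = mg vertically.
Dividing: tanθ = v²/(r g) = (43.0)²/(255 × 9.81) = 1849/2502 = 0.7391.
θ = arctan(0.7391) = 36.47°.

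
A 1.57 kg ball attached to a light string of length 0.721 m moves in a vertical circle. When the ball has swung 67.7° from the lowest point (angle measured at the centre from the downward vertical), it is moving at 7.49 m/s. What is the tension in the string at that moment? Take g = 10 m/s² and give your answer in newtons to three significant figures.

128 N

Take the radial direction toward the centre of the circle as positive. The component of the weight along the string toward the centre is −mg cos φ (φ measured from the bottom), so Newton's second law along the string gives T − mg cos φ = m v²/r.
cos 67.7° = 0.3795, so T = m(v²/r + g cos φ) = 1.57 × ((7.49)²/0.721 + 10.0 × 0.3795) = 1.57 × (77.81 + (3.795)) = 1.57 × 81.60 = 128.1 N.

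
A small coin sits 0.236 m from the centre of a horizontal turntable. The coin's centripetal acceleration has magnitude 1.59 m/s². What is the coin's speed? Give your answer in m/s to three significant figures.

a_c = v²/r ⇒ v = √(a_c · r) = √(1.59 × 0.236) = √0.3752 = 0.6126 m/s.

0.613 m/s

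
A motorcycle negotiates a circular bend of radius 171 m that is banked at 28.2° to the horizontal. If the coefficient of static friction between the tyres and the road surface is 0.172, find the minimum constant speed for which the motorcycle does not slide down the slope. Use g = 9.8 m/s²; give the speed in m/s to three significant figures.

At the minimum speed, friction acts up the slope at its limiting value f = μN. Radially (horizontal, toward centre): N sinθ − μN cosθ = mv²/r. Vertically: N cosθ + μN sinθ = mg.
Dividing: v² = r g (sinθ − μcosθ)/(cosθ + μsinθ).
sinθ − μcosθ = 0.4726 − 0.172×0.8813 = 0.3210; cosθ + μsinθ = 0.8813 + 0.172×0.4726 = 0.9626.
v² = 171 × 9.8 × 0.3210/0.9626 = 558.8 m²/s², so v = 23.64 m/s.

23.6 m/s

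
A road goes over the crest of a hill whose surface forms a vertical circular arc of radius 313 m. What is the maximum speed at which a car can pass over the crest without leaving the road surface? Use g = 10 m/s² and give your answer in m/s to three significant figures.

55.9 m/s

At the crest the centre of the circle is below the car, so the net downward (centripetal) force is mg − N = mv²/r.
The car leaves the road when N → 0, giving v_max = √(g r) = √(10.0 × 313) = 55.95 m/s.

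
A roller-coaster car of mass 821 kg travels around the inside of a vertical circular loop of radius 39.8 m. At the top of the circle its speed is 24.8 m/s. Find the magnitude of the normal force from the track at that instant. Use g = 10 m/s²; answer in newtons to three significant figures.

At the top, both N and the weight mg point inward (toward the centre), so N + mg = mv²/r.
N = m(v²/r − g) = 821 × ((24.8)²/39.8 − 10.0) = 821 × (15.45 − 10.0) = 821 × 5.453 = 4477 N.

4480 N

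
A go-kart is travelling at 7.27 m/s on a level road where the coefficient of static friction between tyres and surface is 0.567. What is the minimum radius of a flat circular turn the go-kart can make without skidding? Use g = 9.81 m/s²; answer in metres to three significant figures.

9.50 m

At the limit, μ_s m g = m v²/r, so r_min = v²/(μ_s g) = (7.27)²/(0.567 × 9.81) = 52.85/5.562 = 9.502 m.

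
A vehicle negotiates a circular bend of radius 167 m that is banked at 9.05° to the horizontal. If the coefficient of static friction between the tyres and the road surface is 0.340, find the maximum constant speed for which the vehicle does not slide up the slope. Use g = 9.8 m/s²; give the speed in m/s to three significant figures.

At the maximum speed, friction acts down the slope at its limiting value f = μN. Radially (horizontal, toward centre): N sinθ + μN cosθ = mv²/r. Vertically: N cosθ − μN sinθ = mg.
Dividing: v² = r g (sinθ + μcosθ)/(cosθ − μsinθ).
sinθ + μcosθ = 0.1573 + 0.340×0.9876 = 0.4931; cosθ − μsinθ = 0.9876 − 0.340×0.1573 = 0.9341.
v² = 167 × 9.8 × 0.4931/0.9341 = 863.9 m²/s², so v = 29.39 m/s.

29.4 m/s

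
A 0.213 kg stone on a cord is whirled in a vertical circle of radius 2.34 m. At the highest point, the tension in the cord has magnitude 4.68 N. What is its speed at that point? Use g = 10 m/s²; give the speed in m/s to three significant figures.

At the top, T + mg = mv²/r, so v = √(r(T/m + g)) = √(2.34 × (4.68/0.213 + 10.0)) = √(2.34 × 31.97) = √74.81 = 8.650 m/s.

8.65 m/s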